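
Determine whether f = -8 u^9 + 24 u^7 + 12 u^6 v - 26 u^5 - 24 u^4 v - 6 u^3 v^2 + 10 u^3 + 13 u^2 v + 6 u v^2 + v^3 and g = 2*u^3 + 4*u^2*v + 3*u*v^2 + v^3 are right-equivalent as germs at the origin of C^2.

Yes.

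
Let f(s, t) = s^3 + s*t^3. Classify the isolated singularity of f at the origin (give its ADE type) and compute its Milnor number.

Type E7, Milnor number mu = 7.

The Hessian of f at 0 has rank 0. Corank 2; j^3 = s^3 is a perfect cube, so E-series; the 4-jet and mu = 7 give E_7.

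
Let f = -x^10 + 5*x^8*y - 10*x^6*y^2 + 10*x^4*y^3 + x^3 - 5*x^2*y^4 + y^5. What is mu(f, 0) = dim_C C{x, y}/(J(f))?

8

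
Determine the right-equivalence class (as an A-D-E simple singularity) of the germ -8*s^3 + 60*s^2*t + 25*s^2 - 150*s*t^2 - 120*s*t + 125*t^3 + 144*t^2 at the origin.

The Hessian of f at 0 has rank 1. Corank 1: A-series; mu = 2 gives A_2.

A_{2}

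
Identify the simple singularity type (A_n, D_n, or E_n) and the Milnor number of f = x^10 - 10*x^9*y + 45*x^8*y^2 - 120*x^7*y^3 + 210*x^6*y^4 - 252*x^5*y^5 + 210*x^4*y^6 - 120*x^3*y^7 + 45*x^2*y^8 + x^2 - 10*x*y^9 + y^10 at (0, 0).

Type A_9, Milnor number mu = 9.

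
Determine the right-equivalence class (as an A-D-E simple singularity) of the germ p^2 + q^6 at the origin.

A_{5}

The Hessian of f at 0 has rank 1. Corank 1: A-series; mu = 5 gives A_5.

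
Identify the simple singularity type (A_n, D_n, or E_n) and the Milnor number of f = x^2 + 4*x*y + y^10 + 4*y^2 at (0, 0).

The Hessian of f at 0 is [[2, 4], [4, 8]] with rank 1, so corank 1. A Groebner basis of the Jacobian ideal J(f) in C{x,y} is {y^9, x + 2*y}; counting standard monomials gives mu = 9. Corank 1: A-series; mu = 9 gives A_9.

Type A9, Milnor number mu = 9.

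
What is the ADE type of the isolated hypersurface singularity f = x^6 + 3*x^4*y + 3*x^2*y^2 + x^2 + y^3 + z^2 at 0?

A2

The Hessian of f at 0 has rank 2. Corank 1: A-series; mu = 2 gives A_2.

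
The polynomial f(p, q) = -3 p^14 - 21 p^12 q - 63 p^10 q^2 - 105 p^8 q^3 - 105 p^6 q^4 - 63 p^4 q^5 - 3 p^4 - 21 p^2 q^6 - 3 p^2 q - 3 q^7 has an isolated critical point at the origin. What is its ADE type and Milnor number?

Type D_8, Milnor number mu = 8.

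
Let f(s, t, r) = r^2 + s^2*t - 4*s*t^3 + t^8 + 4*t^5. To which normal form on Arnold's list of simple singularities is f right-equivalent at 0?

The Hessian of f at 0 is [[0, 0, 0], [0, 0, 0], [0, 0, 2]] with rank 1, so corank 2. A Groebner basis of the Jacobian ideal J(f) in C{s,t,r} is {s^4, s^3*t + s^2 - 2*s*t^2, -s^3/2 + s^2*t^2, -s*t/2 + t^3, r}; counting standard monomials gives mu = 9. Corank 2; j^3 = s^2*t has shape L^2 M (L != M), so D-series; mu = 9 gives D_9.

D_9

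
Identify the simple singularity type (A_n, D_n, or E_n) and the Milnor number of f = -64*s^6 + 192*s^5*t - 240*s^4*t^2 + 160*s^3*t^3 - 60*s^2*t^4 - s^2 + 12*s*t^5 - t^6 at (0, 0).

The Hessian of f at 0 has rank 1. Corank 1: A-series; mu = 5 gives A_5.

Type A_5, Milnor number mu = 5.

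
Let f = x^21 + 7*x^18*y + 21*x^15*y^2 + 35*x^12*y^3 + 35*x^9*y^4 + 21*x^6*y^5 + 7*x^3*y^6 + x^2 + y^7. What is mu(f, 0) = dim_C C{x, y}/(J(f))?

The Hessian of f at 0 has rank 1. Corank 1: A-series; mu = 6 gives A_6.

6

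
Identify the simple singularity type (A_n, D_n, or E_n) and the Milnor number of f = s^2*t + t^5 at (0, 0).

Type D_{6}, Milnor number mu = 6.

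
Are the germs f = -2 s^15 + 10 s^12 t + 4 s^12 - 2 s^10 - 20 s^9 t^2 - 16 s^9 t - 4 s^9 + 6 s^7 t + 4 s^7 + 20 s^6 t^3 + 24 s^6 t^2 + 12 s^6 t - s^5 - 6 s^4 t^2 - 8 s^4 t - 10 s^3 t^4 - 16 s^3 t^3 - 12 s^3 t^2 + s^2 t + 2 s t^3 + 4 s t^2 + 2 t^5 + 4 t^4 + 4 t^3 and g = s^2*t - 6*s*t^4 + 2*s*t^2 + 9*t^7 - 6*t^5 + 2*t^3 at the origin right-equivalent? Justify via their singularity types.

No.

The Hessian of f at 0 is [[0, 0], [0, 0]] with rank 0, so corank 2. A Groebner basis of the Jacobian ideal J(f) in C{s,t} is {s^3 + 29*s^2 + 108*s*t + 100*t^2, s^2*t - 15*s^2 - 56*s*t - 52*t^2, 31*s^2/4 + s*t^2 + 29*s*t + 27*t^2, -4*s^2 - 15*s*t + t^3 - 14*t^2}; counting standard monomials gives mu = 6. Corank 2; j^3 = t*(s + 2*t)^2 has shape L^2 M (L != M), so D-series; mu = 6 gives D_6. The Hessian of g at 0 is [[0, 0], [0, 0]] with rank 0, so corank 2. A Groebner basis of the Jacobian ideal J(g) in C{s,t} is {t^3, s^2 + 2*t^2, s*t + t^2}; counting standard monomials gives mu = 4. Corank 2; j^3 = t*(s^2 + 2*s*t + 2*t^2) splits into three distinct lines over C (the quadratic factor has nonzero discriminant), so D_4. f is D_6 but g is D_4, hence not right-equivalent.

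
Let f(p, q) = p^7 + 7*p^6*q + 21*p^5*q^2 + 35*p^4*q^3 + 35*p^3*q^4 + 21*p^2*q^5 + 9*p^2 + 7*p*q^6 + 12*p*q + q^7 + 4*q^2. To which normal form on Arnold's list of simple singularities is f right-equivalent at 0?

The Hessian of f at 0 is [[18, 12], [12, 8]] with rank 1, so corank 1. A Groebner basis of the Jacobian ideal J(f) in C{p,q} is {q^6, p + 2*q/3}; counting standard monomials gives mu = 6. Corank 1: A-series; mu = 6 gives A_6.

A6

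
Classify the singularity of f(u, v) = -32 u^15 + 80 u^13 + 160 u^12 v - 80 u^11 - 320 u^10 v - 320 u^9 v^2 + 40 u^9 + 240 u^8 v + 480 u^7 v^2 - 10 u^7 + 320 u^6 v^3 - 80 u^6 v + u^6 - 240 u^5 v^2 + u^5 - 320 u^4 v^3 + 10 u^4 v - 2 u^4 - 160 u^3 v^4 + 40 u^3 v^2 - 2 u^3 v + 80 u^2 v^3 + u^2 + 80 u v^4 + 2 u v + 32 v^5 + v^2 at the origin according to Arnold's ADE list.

A_4

The Hessian of f at 0 has rank 1. Corank 1: A-series; mu = 4 gives A_4.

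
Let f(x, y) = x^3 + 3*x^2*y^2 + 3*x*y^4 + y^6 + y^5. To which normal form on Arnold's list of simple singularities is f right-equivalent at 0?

E_{8}

The Hessian of f at 0 has rank 0. Corank 2; j^3 = x^3 is a perfect cube, so E-series; the 5-jet and mu = 8 give E_8.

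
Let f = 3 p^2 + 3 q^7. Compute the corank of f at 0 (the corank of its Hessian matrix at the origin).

1

Hessian at 0 has rank 1.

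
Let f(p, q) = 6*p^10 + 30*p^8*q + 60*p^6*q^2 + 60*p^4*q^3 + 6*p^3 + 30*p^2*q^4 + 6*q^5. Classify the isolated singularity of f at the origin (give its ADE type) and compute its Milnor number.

Type E8, Milnor number mu = 8.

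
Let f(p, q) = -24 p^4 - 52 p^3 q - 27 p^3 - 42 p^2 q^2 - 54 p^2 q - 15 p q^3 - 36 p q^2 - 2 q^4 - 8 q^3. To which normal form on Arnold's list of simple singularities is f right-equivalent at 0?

E_{7}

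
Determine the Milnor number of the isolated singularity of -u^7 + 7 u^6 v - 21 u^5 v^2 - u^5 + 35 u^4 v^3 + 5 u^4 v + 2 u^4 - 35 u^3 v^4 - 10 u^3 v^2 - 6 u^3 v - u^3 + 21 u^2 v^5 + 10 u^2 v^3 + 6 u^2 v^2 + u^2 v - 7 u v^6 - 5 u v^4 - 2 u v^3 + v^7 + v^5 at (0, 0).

8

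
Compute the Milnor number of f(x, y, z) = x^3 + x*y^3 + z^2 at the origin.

The Hessian of f at 0 is [[0, 0, 0], [0, 0, 0], [0, 0, 2]] with rank 1, so corank 2. A Groebner basis of the Jacobian ideal J(f) in C{x,y,z} is {x^3, x*y^2, 3*x^2 + y^3, z}; counting standard monomials gives mu = 7. Corank 2; j^3 = x^3 is a perfect cube, so E-series; the 4-jet and mu = 7 give E_7.

7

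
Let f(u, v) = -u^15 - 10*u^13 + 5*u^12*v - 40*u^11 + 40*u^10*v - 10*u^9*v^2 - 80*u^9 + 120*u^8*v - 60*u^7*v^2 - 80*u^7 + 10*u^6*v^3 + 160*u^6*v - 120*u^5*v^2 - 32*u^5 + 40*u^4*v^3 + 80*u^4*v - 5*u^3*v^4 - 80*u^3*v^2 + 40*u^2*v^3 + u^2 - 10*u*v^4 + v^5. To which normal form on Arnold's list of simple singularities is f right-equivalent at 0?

A_4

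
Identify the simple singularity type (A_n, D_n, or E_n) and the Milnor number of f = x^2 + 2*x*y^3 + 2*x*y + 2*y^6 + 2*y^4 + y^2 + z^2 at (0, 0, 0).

Type A_5, Milnor number mu = 5.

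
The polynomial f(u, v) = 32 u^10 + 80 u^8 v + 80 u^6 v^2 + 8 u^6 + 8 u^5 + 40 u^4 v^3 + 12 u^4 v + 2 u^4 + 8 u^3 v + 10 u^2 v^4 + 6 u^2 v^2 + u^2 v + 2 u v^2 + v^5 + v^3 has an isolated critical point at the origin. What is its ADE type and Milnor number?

Type D6, Milnor number mu = 6.

The Hessian of f at 0 is [[0, 0], [0, 0]] with rank 0, so corank 2. A Groebner basis of the Jacobian ideal J(f) in C{u,v} is {u^3 - 2*u^2 - 9*u*v/2 - 5*v^2/2, u^2*v + u*v/2 + v^2/2, 2*u^2 + u*v^2 + 7*u*v/2 + 3*v^2/2, -4*u^2 - 15*u*v/2 + v^3 - 7*v^2/2}; counting standard monomials gives mu = 6. Corank 2; j^3 = v*(u + v)^2 has shape L^2 M (L != M), so D-series; mu = 6 gives D_6.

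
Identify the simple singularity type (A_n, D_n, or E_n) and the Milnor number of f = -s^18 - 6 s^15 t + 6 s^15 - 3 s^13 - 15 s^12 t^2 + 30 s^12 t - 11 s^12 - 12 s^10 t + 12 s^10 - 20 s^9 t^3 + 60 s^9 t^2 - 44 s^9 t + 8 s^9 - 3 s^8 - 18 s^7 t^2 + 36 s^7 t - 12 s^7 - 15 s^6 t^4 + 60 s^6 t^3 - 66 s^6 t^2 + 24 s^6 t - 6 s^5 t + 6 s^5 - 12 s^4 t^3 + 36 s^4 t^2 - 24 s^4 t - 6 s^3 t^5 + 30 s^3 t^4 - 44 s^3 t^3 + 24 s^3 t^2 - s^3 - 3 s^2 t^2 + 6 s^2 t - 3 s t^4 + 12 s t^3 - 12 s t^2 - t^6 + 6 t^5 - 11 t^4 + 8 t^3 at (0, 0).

Type E6, Milnor number mu = 6.

The Hessian of f at 0 has rank 0. Corank 2; j^3 = -(s - 2*t)^3 is a perfect cube, so E-series; the 4-jet and mu = 6 give E_6.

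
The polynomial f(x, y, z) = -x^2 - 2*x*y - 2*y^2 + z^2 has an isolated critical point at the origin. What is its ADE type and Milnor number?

Type A_{1}, Milnor number mu = 1.

The Hessian of f at 0 is [[-2, -2, 0], [-2, -4, 0], [0, 0, 2]] with rank 3, so corank 0. A Groebner basis of the Jacobian ideal J(f) in C{x,y,z} is {x, y, z}; counting standard monomials gives mu = 1. Corank 0: nondegenerate Morse point, so A_1.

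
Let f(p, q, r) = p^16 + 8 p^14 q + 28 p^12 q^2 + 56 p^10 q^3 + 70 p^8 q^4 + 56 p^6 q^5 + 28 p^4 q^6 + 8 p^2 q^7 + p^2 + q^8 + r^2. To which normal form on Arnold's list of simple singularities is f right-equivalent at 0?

The Hessian of f at 0 has rank 2. Corank 1: A-series; mu = 7 gives A_7.

A7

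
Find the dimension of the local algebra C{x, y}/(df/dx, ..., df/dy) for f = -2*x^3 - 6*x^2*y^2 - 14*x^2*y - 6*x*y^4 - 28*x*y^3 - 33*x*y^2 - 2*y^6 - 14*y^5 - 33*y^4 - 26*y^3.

4

The Hessian of f at 0 has rank 0. Corank 2; j^3 = -(x + 2*y)*(2*x^2 + 10*x*y + 13*y^2) splits into three distinct lines over C (the quadratic factor has nonzero discriminant), so D_4.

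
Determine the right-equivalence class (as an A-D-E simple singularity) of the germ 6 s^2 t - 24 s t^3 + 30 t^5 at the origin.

D6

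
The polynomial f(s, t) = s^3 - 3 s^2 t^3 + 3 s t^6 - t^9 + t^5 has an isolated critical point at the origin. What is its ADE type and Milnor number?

Type E8, Milnor number mu = 8.

The Hessian of f at 0 has rank 0. Corank 2; j^3 = s^3 is a perfect cube, so E-series; the 5-jet and mu = 8 give E_8.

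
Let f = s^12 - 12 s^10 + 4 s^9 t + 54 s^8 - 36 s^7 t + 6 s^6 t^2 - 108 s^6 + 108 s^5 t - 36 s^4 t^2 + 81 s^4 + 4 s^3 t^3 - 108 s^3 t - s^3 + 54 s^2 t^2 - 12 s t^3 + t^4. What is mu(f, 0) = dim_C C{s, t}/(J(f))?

The Hessian of f at 0 is [[0, 0], [0, 0]] with rank 0, so corank 2. A Groebner basis of the Jacobian ideal J(f) in C{s,t} is {t^4, s*t^2 - t^3/9, s^2}; counting standard monomials gives mu = 6. Corank 2; j^3 = -s^3 is a perfect cube, so E-series; the 4-jet and mu = 6 give E_6.

6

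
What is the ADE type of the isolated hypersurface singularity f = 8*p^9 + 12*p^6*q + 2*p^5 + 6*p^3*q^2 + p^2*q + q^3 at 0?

D4

The Hessian of f at 0 has rank 0. Corank 2; j^3 = q*(p^2 + q^2) splits into three distinct lines over C (the quadratic factor has nonzero discriminant), so D_4.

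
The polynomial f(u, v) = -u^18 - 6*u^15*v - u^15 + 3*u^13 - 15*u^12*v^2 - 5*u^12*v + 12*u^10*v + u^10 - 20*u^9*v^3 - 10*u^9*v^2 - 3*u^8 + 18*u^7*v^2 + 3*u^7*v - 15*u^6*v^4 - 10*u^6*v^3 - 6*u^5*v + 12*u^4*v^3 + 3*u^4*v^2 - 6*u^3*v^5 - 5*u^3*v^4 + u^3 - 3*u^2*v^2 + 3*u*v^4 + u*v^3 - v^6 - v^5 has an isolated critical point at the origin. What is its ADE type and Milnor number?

Type E_7, Milnor number mu = 7.

The Hessian of f at 0 has rank 0. Corank 2; j^3 = u^3 is a perfect cube, so E-series; the 4-jet and mu = 7 give E_7.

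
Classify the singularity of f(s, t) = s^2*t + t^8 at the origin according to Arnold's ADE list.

D9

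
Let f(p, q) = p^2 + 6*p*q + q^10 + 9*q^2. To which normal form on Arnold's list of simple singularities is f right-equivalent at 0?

A_{9}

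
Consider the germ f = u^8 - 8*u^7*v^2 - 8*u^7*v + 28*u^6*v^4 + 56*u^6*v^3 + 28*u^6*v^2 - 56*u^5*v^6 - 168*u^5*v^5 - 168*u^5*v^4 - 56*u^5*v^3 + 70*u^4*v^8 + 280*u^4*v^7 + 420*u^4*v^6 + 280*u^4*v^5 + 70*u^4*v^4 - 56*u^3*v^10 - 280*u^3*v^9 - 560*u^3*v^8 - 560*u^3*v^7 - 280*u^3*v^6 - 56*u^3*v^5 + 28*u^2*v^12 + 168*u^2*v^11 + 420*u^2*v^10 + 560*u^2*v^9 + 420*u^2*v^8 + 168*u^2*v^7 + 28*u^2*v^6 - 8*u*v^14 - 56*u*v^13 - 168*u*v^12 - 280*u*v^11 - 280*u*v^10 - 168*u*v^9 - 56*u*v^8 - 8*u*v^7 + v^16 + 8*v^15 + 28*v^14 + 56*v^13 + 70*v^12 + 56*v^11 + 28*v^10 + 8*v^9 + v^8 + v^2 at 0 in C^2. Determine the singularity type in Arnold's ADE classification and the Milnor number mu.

The Hessian of f at 0 has rank 1. Corank 1: A-series; mu = 7 gives A_7.

Type A7, Milnor number mu = 7.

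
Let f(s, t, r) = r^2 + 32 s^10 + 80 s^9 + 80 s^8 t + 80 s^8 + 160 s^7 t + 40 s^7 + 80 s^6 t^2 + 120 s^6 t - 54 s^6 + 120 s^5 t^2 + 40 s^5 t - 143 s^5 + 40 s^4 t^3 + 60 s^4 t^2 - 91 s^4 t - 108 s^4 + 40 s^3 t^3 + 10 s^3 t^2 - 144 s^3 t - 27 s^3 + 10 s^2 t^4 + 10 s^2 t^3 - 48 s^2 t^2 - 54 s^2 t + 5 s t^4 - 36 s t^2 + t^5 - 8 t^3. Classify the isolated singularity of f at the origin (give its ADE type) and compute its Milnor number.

Type E_8, Milnor number mu = 8.

The Hessian of f at 0 has rank 1. Corank 2; j^3 = -(3*s + 2*t)^3 is a perfect cube, so E-series; the 5-jet and mu = 8 give E_8.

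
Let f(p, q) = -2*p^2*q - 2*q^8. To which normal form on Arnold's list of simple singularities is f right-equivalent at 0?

D9

The Hessian of f at 0 is [[0, 0], [0, 0]] with rank 0, so corank 2. A Groebner basis of the Jacobian ideal J(f) in C{p,q} is {p^2/8 + q^7, p^3, p*q}; counting standard monomials gives mu = 9. Corank 2; j^3 = -2*p^2*q has shape L^2 M (L != M), so D-series; mu = 9 gives D_9.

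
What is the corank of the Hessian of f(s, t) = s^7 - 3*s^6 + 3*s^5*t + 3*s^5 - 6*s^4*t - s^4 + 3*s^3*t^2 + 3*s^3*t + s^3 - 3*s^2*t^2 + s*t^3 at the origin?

2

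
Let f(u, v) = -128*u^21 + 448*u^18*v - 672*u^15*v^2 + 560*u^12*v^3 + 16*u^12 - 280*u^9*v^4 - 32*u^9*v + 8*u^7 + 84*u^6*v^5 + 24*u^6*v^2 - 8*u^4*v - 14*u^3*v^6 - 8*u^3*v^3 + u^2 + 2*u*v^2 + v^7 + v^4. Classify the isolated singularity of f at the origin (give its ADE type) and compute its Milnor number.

Type A_6, Milnor number mu = 6.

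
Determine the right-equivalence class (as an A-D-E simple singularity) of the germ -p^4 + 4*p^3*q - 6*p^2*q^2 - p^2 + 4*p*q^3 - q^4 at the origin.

A_{3}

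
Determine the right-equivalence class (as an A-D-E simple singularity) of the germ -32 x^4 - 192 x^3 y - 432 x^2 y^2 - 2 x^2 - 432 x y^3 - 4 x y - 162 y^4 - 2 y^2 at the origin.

A3

The Hessian of f at 0 has rank 1. Corank 1: A-series; mu = 3 gives A_3.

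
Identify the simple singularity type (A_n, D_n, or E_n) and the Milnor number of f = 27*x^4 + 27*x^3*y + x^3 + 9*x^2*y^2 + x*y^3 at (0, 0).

The Hessian of f at 0 has rank 0. Corank 2; j^3 = x^3 is a perfect cube, so E-series; the 4-jet and mu = 7 give E_7.

Type E_7, Milnor number mu = 7.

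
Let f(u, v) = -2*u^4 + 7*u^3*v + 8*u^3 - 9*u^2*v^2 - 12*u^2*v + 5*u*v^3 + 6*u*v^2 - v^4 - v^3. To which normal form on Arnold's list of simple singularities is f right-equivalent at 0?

The Hessian of f at 0 has rank 0. Corank 2; j^3 = (2*u - v)^3 is a perfect cube, so E-series; the 4-jet and mu = 7 give E_7.

E_7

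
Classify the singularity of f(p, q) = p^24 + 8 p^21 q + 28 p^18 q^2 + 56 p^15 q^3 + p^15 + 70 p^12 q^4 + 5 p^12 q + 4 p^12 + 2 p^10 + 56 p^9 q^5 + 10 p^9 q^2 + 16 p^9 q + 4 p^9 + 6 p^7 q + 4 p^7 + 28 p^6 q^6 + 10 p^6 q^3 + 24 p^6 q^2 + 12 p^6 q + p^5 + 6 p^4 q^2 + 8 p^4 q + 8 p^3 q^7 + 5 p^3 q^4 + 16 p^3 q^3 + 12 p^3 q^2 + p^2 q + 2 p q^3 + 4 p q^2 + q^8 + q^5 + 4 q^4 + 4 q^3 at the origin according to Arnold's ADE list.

D_9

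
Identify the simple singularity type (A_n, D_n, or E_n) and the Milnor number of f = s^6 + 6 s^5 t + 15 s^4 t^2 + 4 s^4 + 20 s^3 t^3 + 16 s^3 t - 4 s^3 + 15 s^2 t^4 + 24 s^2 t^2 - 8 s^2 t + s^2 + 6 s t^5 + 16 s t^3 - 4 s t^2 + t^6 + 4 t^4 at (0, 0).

Type A5, Milnor number mu = 5.

The Hessian of f at 0 is [[2, 0], [0, 0]] with rank 1, so corank 1. A Groebner basis of the Jacobian ideal J(f) in C{s,t} is {s*t^2 + s*t - s/4 + t^2/2, -5*s*t/2 + s/2 + t^3 - t^2, s^2 + 2*s*t - s/2 + t^2}; counting standard monomials gives mu = 5. Corank 1: A-series; mu = 5 gives A_5.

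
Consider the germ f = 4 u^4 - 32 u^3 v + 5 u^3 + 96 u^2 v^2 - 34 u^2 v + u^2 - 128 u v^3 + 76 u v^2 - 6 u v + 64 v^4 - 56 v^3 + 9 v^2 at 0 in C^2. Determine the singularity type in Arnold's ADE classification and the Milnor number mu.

Type A_2, Milnor number mu = 2.

The Hessian of f at 0 has rank 1. Corank 1: A-series; mu = 2 gives A_2.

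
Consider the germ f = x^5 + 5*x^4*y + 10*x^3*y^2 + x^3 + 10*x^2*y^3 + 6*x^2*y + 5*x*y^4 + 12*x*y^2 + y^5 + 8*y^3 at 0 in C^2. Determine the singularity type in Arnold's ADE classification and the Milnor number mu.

Type E8, Milnor number mu = 8.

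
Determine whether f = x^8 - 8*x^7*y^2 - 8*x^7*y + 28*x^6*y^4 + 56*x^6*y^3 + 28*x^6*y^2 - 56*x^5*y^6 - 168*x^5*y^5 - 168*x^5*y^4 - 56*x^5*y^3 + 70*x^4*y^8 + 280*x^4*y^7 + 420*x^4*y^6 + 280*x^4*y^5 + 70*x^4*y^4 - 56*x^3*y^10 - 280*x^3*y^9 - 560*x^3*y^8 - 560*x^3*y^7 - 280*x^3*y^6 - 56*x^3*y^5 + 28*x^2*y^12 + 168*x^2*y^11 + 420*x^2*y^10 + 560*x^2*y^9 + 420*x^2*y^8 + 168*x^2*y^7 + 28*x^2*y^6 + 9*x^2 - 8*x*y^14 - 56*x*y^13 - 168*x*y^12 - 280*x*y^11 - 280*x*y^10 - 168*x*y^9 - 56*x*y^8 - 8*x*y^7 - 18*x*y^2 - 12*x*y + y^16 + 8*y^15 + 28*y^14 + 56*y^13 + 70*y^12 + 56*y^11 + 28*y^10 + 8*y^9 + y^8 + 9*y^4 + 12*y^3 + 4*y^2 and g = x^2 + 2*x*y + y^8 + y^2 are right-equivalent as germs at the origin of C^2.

The Hessian of f at 0 has rank 1. Corank 1: A-series; mu = 7 gives A_7. The Hessian of g at 0 has rank 1. Corank 1: A-series; mu = 7 gives A_7. Both have type A_7, hence right-equivalent.

Yes.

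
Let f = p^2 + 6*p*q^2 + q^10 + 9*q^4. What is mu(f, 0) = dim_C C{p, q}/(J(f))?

The Hessian of f at 0 has rank 1. Corank 1: A-series; mu = 9 gives A_9.

9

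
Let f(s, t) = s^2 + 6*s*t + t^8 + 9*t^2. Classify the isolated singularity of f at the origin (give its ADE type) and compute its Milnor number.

Type A_7, Milnor number mu = 7.

The Hessian of f at 0 has rank 1. Corank 1: A-series; mu = 7 gives A_7.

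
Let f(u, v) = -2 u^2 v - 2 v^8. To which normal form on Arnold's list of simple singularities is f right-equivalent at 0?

D9

The Hessian of f at 0 has rank 0. Corank 2; j^3 = -2*u^2*v has shape L^2 M (L != M), so D-series; mu = 9 gives D_9.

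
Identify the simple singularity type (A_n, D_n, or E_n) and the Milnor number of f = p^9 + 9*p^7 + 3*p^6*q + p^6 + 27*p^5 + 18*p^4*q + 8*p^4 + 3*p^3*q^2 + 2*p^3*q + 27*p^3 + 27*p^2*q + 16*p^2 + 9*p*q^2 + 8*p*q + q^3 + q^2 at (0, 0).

Type A_2, Milnor number mu = 2.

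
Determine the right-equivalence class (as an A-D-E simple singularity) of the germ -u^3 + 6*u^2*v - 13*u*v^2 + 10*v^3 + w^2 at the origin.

D_4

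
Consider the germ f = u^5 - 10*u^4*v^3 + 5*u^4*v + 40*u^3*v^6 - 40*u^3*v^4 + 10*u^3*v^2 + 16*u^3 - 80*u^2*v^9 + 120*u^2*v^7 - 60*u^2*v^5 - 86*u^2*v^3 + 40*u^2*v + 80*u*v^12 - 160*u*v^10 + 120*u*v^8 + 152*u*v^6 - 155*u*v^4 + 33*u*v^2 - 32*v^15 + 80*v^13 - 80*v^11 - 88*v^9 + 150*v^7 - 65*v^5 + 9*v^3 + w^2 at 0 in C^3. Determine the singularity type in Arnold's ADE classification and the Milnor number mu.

The Hessian of f at 0 is [[0, 0, 0], [0, 0, 0], [0, 0, 2]] with rank 1, so corank 2. A Groebner basis of the Jacobian ideal J(f) in C{u,v,w} is {-1024*u*v/2053 + v^4 - 768*v^2/2053, u*v^2 + 3*v^3/4, u^2 + 12323*u*v/8212 + 4623*v^2/8212, w}; counting standard monomials gives mu = 6. Corank 2; j^3 = (u + v)*(4*u + 3*v)^2 has shape L^2 M (L != M), so D-series; mu = 6 gives D_6.

Type D_{6}, Milnor number mu = 6.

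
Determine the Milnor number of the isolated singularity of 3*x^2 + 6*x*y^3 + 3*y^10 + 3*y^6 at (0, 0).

The Hessian of f at 0 is [[6, 0], [0, 0]] with rank 1, so corank 1. A Groebner basis of the Jacobian ideal J(f) in C{x,y} is {x^3, x + y^3}; counting standard monomials gives mu = 9. Corank 1: A-series; mu = 9 gives A_9.

9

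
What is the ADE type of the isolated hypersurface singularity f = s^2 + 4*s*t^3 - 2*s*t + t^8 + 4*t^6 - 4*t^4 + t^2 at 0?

The Hessian of f at 0 has rank 1. Corank 1: A-series; mu = 7 gives A_7.

A7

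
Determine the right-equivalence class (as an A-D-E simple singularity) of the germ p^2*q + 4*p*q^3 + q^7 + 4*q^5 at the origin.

The Hessian of f at 0 has rank 0. Corank 2; j^3 = p^2*q has shape L^2 M (L != M), so D-series; mu = 8 gives D_8.

D_{8}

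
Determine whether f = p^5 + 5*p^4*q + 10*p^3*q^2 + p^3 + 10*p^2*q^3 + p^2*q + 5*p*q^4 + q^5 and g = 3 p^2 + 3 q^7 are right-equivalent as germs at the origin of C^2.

No.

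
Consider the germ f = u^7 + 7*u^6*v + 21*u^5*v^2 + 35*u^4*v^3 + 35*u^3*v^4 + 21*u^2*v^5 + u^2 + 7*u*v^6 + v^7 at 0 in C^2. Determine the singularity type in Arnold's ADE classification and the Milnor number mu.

Type A6, Milnor number mu = 6.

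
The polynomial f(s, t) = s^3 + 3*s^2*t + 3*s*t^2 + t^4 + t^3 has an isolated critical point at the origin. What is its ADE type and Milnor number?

Type E6, Milnor number mu = 6.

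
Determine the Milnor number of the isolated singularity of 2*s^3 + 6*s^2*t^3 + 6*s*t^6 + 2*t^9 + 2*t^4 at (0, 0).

6

The Hessian of f at 0 has rank 0. Corank 2; j^3 = 2*s^3 is a perfect cube, so E-series; the 4-jet and mu = 6 give E_6.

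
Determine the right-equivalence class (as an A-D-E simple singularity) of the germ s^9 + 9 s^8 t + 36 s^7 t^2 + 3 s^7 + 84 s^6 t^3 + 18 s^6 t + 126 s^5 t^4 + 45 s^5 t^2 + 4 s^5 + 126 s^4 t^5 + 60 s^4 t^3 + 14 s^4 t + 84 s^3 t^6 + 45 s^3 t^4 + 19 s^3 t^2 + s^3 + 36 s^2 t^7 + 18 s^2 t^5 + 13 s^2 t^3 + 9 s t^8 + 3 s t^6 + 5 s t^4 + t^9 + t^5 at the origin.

E_{8}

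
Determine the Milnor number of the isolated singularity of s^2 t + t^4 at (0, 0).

5

The Hessian of f at 0 has rank 0. Corank 2; j^3 = s^2*t has shape L^2 M (L != M), so D-series; mu = 5 gives D_5.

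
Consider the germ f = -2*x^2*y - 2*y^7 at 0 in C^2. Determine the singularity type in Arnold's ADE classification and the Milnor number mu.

Type D_{8}, Milnor number mu = 8.

The Hessian of f at 0 has rank 0. Corank 2; j^3 = -2*x^2*y has shape L^2 M (L != M), so D-series; mu = 8 gives D_8.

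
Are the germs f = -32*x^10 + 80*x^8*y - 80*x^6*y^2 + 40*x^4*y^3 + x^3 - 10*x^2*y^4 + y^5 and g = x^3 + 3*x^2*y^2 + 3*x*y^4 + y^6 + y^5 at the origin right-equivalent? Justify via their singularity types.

The Hessian of f at 0 has rank 0. Corank 2; j^3 = x^3 is a perfect cube, so E-series; the 5-jet and mu = 8 give E_8. The Hessian of g at 0 has rank 0. Corank 2; j^3 = x^3 is a perfect cube, so E-series; the 5-jet and mu = 8 give E_8. Both have type E_8, hence right-equivalent.

Yes.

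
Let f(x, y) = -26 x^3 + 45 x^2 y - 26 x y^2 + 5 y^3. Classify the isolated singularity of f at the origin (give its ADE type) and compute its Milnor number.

Type D4, Milnor number mu = 4.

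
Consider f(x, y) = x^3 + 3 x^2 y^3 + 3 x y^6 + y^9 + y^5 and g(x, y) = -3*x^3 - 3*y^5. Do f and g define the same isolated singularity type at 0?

Yes.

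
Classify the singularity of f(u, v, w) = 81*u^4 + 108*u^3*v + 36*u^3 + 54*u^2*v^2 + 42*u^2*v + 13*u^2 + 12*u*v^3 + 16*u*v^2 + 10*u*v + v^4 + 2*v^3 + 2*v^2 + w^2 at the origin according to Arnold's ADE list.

The Hessian of f at 0 is [[26, 10, 0], [10, 4, 0], [0, 0, 2]] with rank 3, so corank 0. A Groebner basis of the Jacobian ideal J(f) in C{u,v,w} is {u, v, w}; counting standard monomials gives mu = 1. Corank 0: nondegenerate Morse point, so A_1.

A1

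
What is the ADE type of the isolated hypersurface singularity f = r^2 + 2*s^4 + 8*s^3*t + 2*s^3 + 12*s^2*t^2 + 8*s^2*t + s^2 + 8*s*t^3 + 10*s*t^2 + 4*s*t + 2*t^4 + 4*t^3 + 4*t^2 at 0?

The Hessian of f at 0 has rank 2. Corank 1: A-series; mu = 3 gives A_3.

A3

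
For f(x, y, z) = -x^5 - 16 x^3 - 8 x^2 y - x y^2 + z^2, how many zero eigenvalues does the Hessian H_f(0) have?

2

Hessian at 0 has rank 1.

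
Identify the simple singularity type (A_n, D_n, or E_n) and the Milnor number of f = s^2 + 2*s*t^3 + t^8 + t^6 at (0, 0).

The Hessian of f at 0 is [[2, 0], [0, 0]] with rank 1, so corank 1. A Groebner basis of the Jacobian ideal J(f) in C{s,t} is {s^3, s^2*t, s + t^3}; counting standard monomials gives mu = 7. Corank 1: A-series; mu = 7 gives A_7.

Type A7, Milnor number mu = 7.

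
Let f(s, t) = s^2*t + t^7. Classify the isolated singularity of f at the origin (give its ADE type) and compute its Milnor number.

The Hessian of f at 0 is [[0, 0], [0, 0]] with rank 0, so corank 2. A Groebner basis of the Jacobian ideal J(f) in C{s,t} is {s^2/7 + t^6, s^3, s*t}; counting standard monomials gives mu = 8. Corank 2; j^3 = s^2*t has shape L^2 M (L != M), so D-series; mu = 8 gives D_8.

Type D_8, Milnor number mu = 8.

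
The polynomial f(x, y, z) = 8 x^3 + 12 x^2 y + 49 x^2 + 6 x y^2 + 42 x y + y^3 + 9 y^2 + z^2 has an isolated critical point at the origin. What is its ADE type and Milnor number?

Type A_{2}, Milnor number mu = 2.

The Hessian of f at 0 has rank 2. Corank 1: A-series; mu = 2 gives A_2.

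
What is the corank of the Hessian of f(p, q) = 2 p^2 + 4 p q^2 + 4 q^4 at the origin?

The Hessian at 0 is [[4, 0], [0, 0]] of rank 1; hence corank 1.

1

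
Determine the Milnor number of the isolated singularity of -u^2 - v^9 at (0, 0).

The Hessian of f at 0 is [[-2, 0], [0, 0]] with rank 1, so corank 1. A Groebner basis of the Jacobian ideal J(f) in C{u,v} is {v^8, u}; counting standard monomials gives mu = 8. Corank 1: A-series; mu = 8 gives A_8.

8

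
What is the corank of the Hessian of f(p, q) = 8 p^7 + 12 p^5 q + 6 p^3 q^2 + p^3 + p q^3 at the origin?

The Hessian at 0 is [[0, 0], [0, 0]] of rank 0; hence corank 2.

2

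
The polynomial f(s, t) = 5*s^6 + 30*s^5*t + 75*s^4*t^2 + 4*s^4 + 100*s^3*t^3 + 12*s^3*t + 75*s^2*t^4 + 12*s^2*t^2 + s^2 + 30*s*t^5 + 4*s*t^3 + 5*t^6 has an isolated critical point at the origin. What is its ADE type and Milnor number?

The Hessian of f at 0 is [[2, 0], [0, 0]] with rank 1, so corank 1. A Groebner basis of the Jacobian ideal J(f) in C{s,t} is {s*t^2, s/2 + t^3, s^2}; counting standard monomials gives mu = 5. Corank 1: A-series; mu = 5 gives A_5.

Type A_{5}, Milnor number mu = 5.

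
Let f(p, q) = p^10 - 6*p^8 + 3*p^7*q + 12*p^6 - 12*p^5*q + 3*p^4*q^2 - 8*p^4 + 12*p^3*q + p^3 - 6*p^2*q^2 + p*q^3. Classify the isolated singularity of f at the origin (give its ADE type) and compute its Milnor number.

Type E_7, Milnor number mu = 7.

The Hessian of f at 0 has rank 0. Corank 2; j^3 = p^3 is a perfect cube, so E-series; the 4-jet and mu = 7 give E_7.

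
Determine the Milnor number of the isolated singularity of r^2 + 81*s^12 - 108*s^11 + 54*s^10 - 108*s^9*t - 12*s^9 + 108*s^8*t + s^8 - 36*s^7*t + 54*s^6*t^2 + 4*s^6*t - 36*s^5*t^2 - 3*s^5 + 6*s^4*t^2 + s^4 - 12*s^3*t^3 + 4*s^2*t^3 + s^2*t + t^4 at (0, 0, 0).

The Hessian of f at 0 is [[0, 0, 0], [0, 0, 0], [0, 0, 2]] with rank 1, so corank 2. A Groebner basis of the Jacobian ideal J(f) in C{s,t,r} is {s^3, s^2/4 + t^3, s*t, r}; counting standard monomials gives mu = 5. Corank 2; j^3 = s^2*t has shape L^2 M (L != M), so D-series; mu = 5 gives D_5.

5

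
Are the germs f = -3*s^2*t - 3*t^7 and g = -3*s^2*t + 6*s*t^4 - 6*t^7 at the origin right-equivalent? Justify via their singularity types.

Yes.

The Hessian of f at 0 is [[0, 0], [0, 0]] with rank 0, so corank 2. A Groebner basis of the Jacobian ideal J(f) in C{s,t} is {s^2/7 + t^6, s^3, s*t}; counting standard monomials gives mu = 8. Corank 2; j^3 = -3*s^2*t has shape L^2 M (L != M), so D-series; mu = 8 gives D_8. The Hessian of g at 0 is [[0, 0], [0, 0]] with rank 0, so corank 2. A Groebner basis of the Jacobian ideal J(g) in C{s,t} is {s^2/6 + s*t^3, -s*t + t^4, s^3, s^2*t}; counting standard monomials gives mu = 8. Corank 2; j^3 = -3*s^2*t has shape L^2 M (L != M), so D-series; mu = 8 gives D_8. Both have type D_8, hence right-equivalent.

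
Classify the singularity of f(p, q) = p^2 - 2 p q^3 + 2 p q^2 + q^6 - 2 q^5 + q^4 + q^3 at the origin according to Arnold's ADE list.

A_2

The Hessian of f at 0 has rank 1. Corank 1: A-series; mu = 2 gives A_2.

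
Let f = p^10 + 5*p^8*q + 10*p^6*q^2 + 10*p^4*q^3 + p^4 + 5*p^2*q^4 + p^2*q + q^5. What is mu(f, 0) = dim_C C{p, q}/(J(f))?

6

The Hessian of f at 0 has rank 0. Corank 2; j^3 = p^2*q has shape L^2 M (L != M), so D-series; mu = 6 gives D_6.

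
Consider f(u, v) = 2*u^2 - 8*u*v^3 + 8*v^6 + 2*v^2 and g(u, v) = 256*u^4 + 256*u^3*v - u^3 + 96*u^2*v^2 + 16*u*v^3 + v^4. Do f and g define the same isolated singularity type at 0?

The Hessian of f at 0 has rank 2. Corank 0: nondegenerate Morse point, so A_1. The Hessian of g at 0 has rank 0. Corank 2; j^3 = -u^3 is a perfect cube, so E-series; the 4-jet and mu = 6 give E_6. f is A_1 but g is E_6, hence not right-equivalent.

No.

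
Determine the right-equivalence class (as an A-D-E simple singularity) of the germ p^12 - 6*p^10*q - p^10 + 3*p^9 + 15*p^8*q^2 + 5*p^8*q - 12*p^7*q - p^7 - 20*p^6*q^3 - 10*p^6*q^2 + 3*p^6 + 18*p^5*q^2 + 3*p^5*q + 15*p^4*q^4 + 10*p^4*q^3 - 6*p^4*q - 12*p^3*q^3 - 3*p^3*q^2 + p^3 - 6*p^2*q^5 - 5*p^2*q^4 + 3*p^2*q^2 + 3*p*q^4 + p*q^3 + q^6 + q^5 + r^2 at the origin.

E_{7}

The Hessian of f at 0 is [[0, 0, 0], [0, 0, 0], [0, 0, 2]] with rank 1, so corank 2. A Groebner basis of the Jacobian ideal J(f) in C{p,q,r} is {-p^2 + q^4 - q^3/3, p^3, p^2*q + p^2/3 + q^3/9, p^2 + p*q^2 + q^3/3, r}; counting standard monomials gives mu = 7. Corank 2; j^3 = p^3 is a perfect cube, so E-series; the 4-jet and mu = 7 give E_7.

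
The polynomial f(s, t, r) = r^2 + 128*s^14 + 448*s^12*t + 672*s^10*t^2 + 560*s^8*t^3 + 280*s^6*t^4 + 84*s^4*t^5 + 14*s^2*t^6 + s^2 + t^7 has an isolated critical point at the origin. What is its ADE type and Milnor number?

Type A6, Milnor number mu = 6.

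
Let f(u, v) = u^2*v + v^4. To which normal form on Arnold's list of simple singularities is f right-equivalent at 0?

D5

The Hessian of f at 0 has rank 0. Corank 2; j^3 = u^2*v has shape L^2 M (L != M), so D-series; mu = 5 gives D_5.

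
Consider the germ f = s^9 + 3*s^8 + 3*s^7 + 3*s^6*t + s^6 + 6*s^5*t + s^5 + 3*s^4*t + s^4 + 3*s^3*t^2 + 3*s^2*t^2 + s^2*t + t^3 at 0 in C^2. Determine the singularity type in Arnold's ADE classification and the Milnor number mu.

The Hessian of f at 0 is [[0, 0], [0, 0]] with rank 0, so corank 2. A Groebner basis of the Jacobian ideal J(f) in C{s,t} is {t^3, s^2 + 3*t^2, s*t}; counting standard monomials gives mu = 4. Corank 2; j^3 = t*(s^2 + t^2) splits into three distinct lines over C (the quadratic factor has nonzero discriminant), so D_4.

Type D_4, Milnor number mu = 4.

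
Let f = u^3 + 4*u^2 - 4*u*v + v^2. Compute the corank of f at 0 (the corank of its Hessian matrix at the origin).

Hessian at 0 has rank 1.

1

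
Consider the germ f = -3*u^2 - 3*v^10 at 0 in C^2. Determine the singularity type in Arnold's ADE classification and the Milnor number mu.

The Hessian of f at 0 has rank 1. Corank 1: A-series; mu = 9 gives A_9.

Type A_9, Milnor number mu = 9.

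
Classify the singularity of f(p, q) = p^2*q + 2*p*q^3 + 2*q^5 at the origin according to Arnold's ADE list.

D6

The Hessian of f at 0 has rank 0. Corank 2; j^3 = p^2*q has shape L^2 M (L != M), so D-series; mu = 6 gives D_6.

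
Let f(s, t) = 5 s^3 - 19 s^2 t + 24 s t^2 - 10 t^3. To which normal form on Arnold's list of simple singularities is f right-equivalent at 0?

The Hessian of f at 0 has rank 0. Corank 2; j^3 = (s - t)*(5*s^2 - 14*s*t + 10*t^2) splits into three distinct lines over C (the quadratic factor has nonzero discriminant), so D_4.

D_4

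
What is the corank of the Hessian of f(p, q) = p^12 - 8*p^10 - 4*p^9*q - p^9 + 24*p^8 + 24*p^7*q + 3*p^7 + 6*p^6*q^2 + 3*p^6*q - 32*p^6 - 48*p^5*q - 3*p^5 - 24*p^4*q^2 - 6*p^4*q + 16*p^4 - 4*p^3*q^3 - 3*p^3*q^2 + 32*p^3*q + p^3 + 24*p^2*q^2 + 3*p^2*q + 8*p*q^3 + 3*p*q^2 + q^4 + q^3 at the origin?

2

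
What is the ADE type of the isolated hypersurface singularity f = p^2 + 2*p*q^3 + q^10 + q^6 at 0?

A_9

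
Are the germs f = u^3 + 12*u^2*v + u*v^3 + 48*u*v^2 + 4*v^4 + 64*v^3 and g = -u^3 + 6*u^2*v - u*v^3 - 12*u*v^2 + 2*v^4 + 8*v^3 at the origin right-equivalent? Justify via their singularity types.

The Hessian of f at 0 has rank 0. Corank 2; j^3 = (u + 4*v)^3 is a perfect cube, so E-series; the 4-jet and mu = 7 give E_7. The Hessian of g at 0 has rank 0. Corank 2; j^3 = -(u - 2*v)^3 is a perfect cube, so E-series; the 4-jet and mu = 7 give E_7. Both have type E_7, hence right-equivalent.

Yes.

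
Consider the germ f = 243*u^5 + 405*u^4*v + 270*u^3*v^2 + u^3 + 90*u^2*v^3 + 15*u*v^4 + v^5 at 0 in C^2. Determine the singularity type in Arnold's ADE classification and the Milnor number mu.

Type E_8, Milnor number mu = 8.

The Hessian of f at 0 has rank 0. Corank 2; j^3 = u^3 is a perfect cube, so E-series; the 5-jet and mu = 8 give E_8.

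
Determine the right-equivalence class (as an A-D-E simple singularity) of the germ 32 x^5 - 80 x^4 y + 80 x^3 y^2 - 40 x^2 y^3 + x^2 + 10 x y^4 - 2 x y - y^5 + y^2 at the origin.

A4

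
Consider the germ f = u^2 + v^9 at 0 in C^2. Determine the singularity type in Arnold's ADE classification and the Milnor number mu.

The Hessian of f at 0 is [[2, 0], [0, 0]] with rank 1, so corank 1. A Groebner basis of the Jacobian ideal J(f) in C{u,v} is {v^8, u}; counting standard monomials gives mu = 8. Corank 1: A-series; mu = 8 gives A_8.

Type A_{8}, Milnor number mu = 8.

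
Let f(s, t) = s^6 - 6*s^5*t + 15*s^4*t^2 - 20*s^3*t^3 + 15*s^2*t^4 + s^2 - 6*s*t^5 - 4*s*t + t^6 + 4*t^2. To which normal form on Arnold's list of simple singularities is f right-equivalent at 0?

A_5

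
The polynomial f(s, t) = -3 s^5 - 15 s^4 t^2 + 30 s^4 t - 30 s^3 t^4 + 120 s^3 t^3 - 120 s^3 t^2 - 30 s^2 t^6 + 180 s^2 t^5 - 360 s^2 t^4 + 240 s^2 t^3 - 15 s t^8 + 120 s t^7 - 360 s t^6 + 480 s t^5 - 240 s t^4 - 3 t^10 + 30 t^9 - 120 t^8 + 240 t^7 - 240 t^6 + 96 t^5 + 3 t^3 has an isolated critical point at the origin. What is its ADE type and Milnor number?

The Hessian of f at 0 is [[0, 0], [0, 0]] with rank 0, so corank 2. A Groebner basis of the Jacobian ideal J(f) in C{s,t} is {s^4 - 8*s^3*t, t^2}; counting standard monomials gives mu = 8. Corank 2; j^3 = 3*t^3 is a perfect cube, so E-series; the 5-jet and mu = 8 give E_8.

Type E_{8}, Milnor number mu = 8.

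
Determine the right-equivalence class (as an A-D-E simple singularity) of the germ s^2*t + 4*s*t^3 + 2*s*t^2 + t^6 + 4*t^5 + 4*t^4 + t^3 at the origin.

D7

The Hessian of f at 0 has rank 0. Corank 2; j^3 = t*(s + t)^2 has shape L^2 M (L != M), so D-series; mu = 7 gives D_7.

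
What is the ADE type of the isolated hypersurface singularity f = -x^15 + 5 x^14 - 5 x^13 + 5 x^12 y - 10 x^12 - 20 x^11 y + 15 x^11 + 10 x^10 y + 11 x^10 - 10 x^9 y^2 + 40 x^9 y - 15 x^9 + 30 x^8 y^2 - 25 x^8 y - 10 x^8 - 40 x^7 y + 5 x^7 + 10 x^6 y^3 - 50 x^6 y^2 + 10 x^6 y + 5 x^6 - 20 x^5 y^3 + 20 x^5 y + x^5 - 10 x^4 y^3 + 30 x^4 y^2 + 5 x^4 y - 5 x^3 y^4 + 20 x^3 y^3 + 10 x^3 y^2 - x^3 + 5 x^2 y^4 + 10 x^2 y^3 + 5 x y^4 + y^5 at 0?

E_{8}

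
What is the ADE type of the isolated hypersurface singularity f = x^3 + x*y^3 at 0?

E_7

The Hessian of f at 0 has rank 0. Corank 2; j^3 = x^3 is a perfect cube, so E-series; the 4-jet and mu = 7 give E_7.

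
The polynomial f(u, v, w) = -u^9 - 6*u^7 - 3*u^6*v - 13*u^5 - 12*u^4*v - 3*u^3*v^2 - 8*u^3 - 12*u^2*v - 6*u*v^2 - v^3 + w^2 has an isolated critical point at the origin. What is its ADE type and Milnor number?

Type E_8, Milnor number mu = 8.

The Hessian of f at 0 has rank 1. Corank 2; j^3 = -(2*u + v)^3 is a perfect cube, so E-series; the 5-jet and mu = 8 give E_8.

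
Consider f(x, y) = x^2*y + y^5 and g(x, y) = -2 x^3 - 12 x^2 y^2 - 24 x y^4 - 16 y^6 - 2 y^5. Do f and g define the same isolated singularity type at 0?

No.

The Hessian of f at 0 is [[0, 0], [0, 0]] with rank 0, so corank 2. A Groebner basis of the Jacobian ideal J(f) in C{x,y} is {x^2/5 + y^4, x^3, x*y}; counting standard monomials gives mu = 6. Corank 2; j^3 = x^2*y has shape L^2 M (L != M), so D-series; mu = 6 gives D_6. The Hessian of g at 0 is [[0, 0], [0, 0]] with rank 0, so corank 2. A Groebner basis of the Jacobian ideal J(g) in C{x,y} is {y^4, x^3, x^2/4 + x*y^2}; counting standard monomials gives mu = 8. Corank 2; j^3 = -2*x^3 is a perfect cube, so E-series; the 5-jet and mu = 8 give E_8. f is D_6 but g is E_8, hence not right-equivalent.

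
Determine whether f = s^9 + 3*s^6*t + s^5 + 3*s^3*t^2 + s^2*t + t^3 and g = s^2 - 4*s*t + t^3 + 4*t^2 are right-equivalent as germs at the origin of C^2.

No.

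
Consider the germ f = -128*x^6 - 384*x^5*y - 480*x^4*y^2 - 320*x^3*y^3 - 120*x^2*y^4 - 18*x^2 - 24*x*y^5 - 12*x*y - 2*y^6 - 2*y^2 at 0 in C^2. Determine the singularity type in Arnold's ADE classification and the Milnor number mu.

Type A_5, Milnor number mu = 5.

The Hessian of f at 0 has rank 1. Corank 1: A-series; mu = 5 gives A_5.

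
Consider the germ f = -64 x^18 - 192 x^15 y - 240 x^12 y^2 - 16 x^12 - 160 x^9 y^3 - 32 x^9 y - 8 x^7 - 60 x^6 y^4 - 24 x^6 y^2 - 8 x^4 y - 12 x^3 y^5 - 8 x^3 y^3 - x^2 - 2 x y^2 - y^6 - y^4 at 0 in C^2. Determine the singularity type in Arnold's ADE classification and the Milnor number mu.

Type A5, Milnor number mu = 5.

The Hessian of f at 0 has rank 1. Corank 1: A-series; mu = 5 gives A_5.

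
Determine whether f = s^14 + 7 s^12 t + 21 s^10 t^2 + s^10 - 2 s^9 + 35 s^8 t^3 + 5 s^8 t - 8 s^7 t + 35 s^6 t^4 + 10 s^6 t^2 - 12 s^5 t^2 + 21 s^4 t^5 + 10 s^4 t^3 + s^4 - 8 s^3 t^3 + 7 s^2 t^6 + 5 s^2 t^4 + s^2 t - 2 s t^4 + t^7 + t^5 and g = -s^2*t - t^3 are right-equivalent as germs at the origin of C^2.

No.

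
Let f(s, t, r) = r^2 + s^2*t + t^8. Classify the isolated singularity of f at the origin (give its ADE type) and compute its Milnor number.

Type D_{9}, Milnor number mu = 9.

The Hessian of f at 0 has rank 1. Corank 2; j^3 = s^2*t has shape L^2 M (L != M), so D-series; mu = 9 gives D_9.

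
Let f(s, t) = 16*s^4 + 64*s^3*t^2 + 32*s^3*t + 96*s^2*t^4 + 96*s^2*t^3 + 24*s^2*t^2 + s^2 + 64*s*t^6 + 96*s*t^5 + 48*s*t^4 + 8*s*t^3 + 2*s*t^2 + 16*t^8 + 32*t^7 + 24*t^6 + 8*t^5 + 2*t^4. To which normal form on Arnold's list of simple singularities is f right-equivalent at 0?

A_{3}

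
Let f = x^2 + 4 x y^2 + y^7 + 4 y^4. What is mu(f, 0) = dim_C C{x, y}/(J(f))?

The Hessian of f at 0 is [[2, 0], [0, 0]] with rank 1, so corank 1. A Groebner basis of the Jacobian ideal J(f) in C{x,y} is {x^3, x/2 + y^2}; counting standard monomials gives mu = 6. Corank 1: A-series; mu = 6 gives A_6.

6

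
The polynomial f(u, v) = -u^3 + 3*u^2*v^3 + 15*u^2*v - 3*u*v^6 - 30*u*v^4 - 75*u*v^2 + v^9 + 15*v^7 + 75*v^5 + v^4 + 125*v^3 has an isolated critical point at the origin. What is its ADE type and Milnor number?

The Hessian of f at 0 has rank 0. Corank 2; j^3 = -(u - 5*v)^3 is a perfect cube, so E-series; the 4-jet and mu = 6 give E_6.

Type E_6, Milnor number mu = 6.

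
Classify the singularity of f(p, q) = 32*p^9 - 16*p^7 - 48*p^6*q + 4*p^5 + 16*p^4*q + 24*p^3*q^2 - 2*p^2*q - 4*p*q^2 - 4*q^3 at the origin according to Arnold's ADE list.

D4

The Hessian of f at 0 is [[0, 0], [0, 0]] with rank 0, so corank 2. A Groebner basis of the Jacobian ideal J(f) in C{p,q} is {q^3, p^2 + 2*q^2, p*q + q^2}; counting standard monomials gives mu = 4. Corank 2; j^3 = -2*q*(p^2 + 2*p*q + 2*q^2) splits into three distinct lines over C (the quadratic factor has nonzero discriminant), so D_4.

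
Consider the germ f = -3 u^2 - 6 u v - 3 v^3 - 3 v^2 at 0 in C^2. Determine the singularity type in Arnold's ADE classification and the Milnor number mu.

Type A_{2}, Milnor number mu = 2.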